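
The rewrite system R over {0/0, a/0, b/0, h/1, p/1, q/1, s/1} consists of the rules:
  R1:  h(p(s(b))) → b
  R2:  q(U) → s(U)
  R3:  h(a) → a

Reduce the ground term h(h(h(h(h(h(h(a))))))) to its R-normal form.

1. h(h(h(h(h(h(h(a)))))))  →  h(h(h(h(h(h(a))))))   [R3 at 1.1.1.1.1.1]
2. h(h(h(h(h(h(a))))))  →  h(h(h(h(h(a)))))   [R3 at 1.1.1.1.1]
3. h(h(h(h(h(a)))))  →  h(h(h(h(a))))   [R3 at 1.1.1.1]
4. h(h(h(h(a))))  →  h(h(h(a)))   [R3 at 1.1.1]
5. h(h(h(a)))  →  h(h(a))   [R3 at 1.1]
6. h(h(a))  →  h(a)   [R3 at 1]
7. h(a)  →  a   [R3 at ε]

a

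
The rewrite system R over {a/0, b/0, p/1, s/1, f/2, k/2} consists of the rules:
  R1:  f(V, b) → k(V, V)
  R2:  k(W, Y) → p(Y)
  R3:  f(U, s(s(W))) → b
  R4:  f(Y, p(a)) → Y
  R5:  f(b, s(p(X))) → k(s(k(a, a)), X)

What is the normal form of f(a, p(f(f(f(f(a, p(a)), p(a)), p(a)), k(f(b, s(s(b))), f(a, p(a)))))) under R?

a

1. f(a, p(f(f(f(f(a, p(a)), p(a)), p(a)), k(f(b, s(s(b))), f(a, p(a))))))  →  f(a, p(f(f(f(a, p(a)), p(a)), k(f(b, s(s(b))), f(a, p(a))))))   [R4 at 2.1.1]
2. f(a, p(f(f(f(a, p(a)), p(a)), k(f(b, s(s(b))), f(a, p(a))))))  →  f(a, p(f(f(a, p(a)), k(f(b, s(s(b))), f(a, p(a))))))   [R4 at 2.1.1]
3. f(a, p(f(f(a, p(a)), k(f(b, s(s(b))), f(a, p(a))))))  →  f(a, p(f(a, k(f(b, s(s(b))), f(a, p(a))))))   [R4 at 2.1.1]
4. f(a, p(f(a, k(f(b, s(s(b))), f(a, p(a))))))  →  f(a, p(f(a, p(f(a, p(a))))))   [R2 at 2.1.2]
5. f(a, p(f(a, p(f(a, p(a))))))  →  f(a, p(f(a, p(a))))   [R4 at 2.1.2.1]
6. f(a, p(f(a, p(a))))  →  f(a, p(a))   [R4 at 2.1]
7. f(a, p(a))  →  a   [R4 at ε]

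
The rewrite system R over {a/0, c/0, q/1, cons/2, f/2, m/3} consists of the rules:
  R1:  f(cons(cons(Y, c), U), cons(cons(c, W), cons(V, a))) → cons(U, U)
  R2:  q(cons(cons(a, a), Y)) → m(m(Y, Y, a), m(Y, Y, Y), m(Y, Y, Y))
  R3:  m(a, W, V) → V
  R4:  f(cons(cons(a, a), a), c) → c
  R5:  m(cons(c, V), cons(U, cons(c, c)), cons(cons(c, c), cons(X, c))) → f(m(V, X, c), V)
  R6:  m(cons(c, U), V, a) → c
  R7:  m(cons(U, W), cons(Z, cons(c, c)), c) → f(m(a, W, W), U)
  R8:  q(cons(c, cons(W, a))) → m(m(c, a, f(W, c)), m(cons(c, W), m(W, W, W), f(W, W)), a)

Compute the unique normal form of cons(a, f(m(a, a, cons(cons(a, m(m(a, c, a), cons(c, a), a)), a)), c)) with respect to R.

cons(a, c)

1. cons(a, f(m(a, a, cons(cons(a, m(m(a, c, a), cons(c, a), a)), a)), c))  →  cons(a, f(cons(cons(a, m(m(a, c, a), cons(c, a), a)), a), c))   [R3 at 2.1]
2. cons(a, f(cons(cons(a, m(m(a, c, a), cons(c, a), a)), a), c))  →  cons(a, f(cons(cons(a, m(a, cons(c, a), a)), a), c))   [R3 at 2.1.1.2.1]
3. cons(a, f(cons(cons(a, m(a, cons(c, a), a)), a), c))  →  cons(a, f(cons(cons(a, a), a), c))   [R3 at 2.1.1.2]
4. cons(a, f(cons(cons(a, a), a), c))  →  cons(a, c)   [R4 at 2]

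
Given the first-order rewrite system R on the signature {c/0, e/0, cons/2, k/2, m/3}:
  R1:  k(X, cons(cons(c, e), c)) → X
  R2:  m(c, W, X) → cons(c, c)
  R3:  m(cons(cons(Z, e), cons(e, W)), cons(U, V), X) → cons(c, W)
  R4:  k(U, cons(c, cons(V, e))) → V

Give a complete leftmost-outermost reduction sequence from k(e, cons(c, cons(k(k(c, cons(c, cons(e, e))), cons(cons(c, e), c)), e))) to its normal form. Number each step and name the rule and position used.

1. k(e, cons(c, cons(k(k(c, cons(c, cons(e, e))), cons(cons(c, e), c)), e)))  →  k(k(c, cons(c, cons(e, e))), cons(cons(c, e), c))   [R4 at ε]
2. k(k(c, cons(c, cons(e, e))), cons(cons(c, e), c))  →  k(c, cons(c, cons(e, e)))   [R1 at ε]
3. k(c, cons(c, cons(e, e)))  →  e   [R4 at ε]

e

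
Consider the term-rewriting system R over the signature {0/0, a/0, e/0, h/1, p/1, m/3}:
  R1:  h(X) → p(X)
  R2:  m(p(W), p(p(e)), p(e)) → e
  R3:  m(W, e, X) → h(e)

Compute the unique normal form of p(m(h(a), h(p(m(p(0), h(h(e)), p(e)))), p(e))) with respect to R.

1. p(m(h(a), h(p(m(p(0), h(h(e)), p(e)))), p(e)))  →  p(m(p(a), h(p(m(p(0), h(h(e)), p(e)))), p(e)))   [R1 at 1.1]
2. p(m(p(a), h(p(m(p(0), h(h(e)), p(e)))), p(e)))  →  p(m(p(a), p(p(m(p(0), h(h(e)), p(e)))), p(e)))   [R1 at 1.2]
3. p(m(p(a), p(p(m(p(0), h(h(e)), p(e)))), p(e)))  →  p(m(p(a), p(p(m(p(0), p(h(e)), p(e)))), p(e)))   [R1 at 1.2.1.1.2]
4. p(m(p(a), p(p(m(p(0), p(h(e)), p(e)))), p(e)))  →  p(m(p(a), p(p(m(p(0), p(p(e)), p(e)))), p(e)))   [R1 at 1.2.1.1.2.1]
5. p(m(p(a), p(p(m(p(0), p(p(e)), p(e)))), p(e)))  →  p(m(p(a), p(p(e)), p(e)))   [R2 at 1.2.1.1]
6. p(m(p(a), p(p(e)), p(e)))  →  p(e)   [R2 at 1]

p(e)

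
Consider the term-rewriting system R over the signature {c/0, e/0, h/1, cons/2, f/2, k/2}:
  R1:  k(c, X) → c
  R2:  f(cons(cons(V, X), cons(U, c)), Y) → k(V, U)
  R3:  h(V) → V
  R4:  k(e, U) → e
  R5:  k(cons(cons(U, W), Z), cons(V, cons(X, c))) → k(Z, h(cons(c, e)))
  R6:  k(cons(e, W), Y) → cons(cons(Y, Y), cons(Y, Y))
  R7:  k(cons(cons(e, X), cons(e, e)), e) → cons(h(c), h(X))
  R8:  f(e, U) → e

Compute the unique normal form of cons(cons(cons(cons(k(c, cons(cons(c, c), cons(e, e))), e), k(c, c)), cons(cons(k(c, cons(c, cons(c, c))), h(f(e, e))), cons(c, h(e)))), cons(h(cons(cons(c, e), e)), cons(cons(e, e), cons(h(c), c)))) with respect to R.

cons(cons(cons(cons(c, e), c), cons(cons(c, e), cons(c, e))), cons(cons(cons(c, e), e), cons(cons(e, e), cons(c, c))))

1. cons(cons(cons(cons(k(c, cons(cons(c, c), cons(e, e))), e), k(c, c)), cons(cons(k(c, cons(c, cons(c, c))), h(f(e, e))), cons(c, h(e)))), cons(h(cons(cons(c, e), e)), cons(cons(e, e), cons(h(c), c))))  →  cons(cons(cons(cons(c, e), k(c, c)), cons(cons(k(c, cons(c, cons(c, c))), h(f(e, e))), cons(c, h(e)))), cons(h(cons(cons(c, e), e)), cons(cons(e, e), cons(h(c), c))))   [R1 at 1.1.1.1]
2. cons(cons(cons(cons(c, e), k(c, c)), cons(cons(k(c, cons(c, cons(c, c))), h(f(e, e))), cons(c, h(e)))), cons(h(cons(cons(c, e), e)), cons(cons(e, e), cons(h(c), c))))  →  cons(cons(cons(cons(c, e), c), cons(cons(k(c, cons(c, cons(c, c))), h(f(e, e))), cons(c, h(e)))), cons(h(cons(cons(c, e), e)), cons(cons(e, e), cons(h(c), c))))   [R1 at 1.1.2]
3. cons(cons(cons(cons(c, e), c), cons(cons(k(c, cons(c, cons(c, c))), h(f(e, e))), cons(c, h(e)))), cons(h(cons(cons(c, e), e)), cons(cons(e, e), cons(h(c), c))))  →  cons(cons(cons(cons(c, e), c), cons(cons(c, h(f(e, e))), cons(c, h(e)))), cons(h(cons(cons(c, e), e)), cons(cons(e, e), cons(h(c), c))))   [R1 at 1.2.1.1]
4. cons(cons(cons(cons(c, e), c), cons(cons(c, h(f(e, e))), cons(c, h(e)))), cons(h(cons(cons(c, e), e)), cons(cons(e, e), cons(h(c), c))))  →  cons(cons(cons(cons(c, e), c), cons(cons(c, f(e, e)), cons(c, h(e)))), cons(h(cons(cons(c, e), e)), cons(cons(e, e), cons(h(c), c))))   [R3 at 1.2.1.2]
5. cons(cons(cons(cons(c, e), c), cons(cons(c, f(e, e)), cons(c, h(e)))), cons(h(cons(cons(c, e), e)), cons(cons(e, e), cons(h(c), c))))  →  cons(cons(cons(cons(c, e), c), cons(cons(c, e), cons(c, h(e)))), cons(h(cons(cons(c, e), e)), cons(cons(e, e), cons(h(c), c))))   [R8 at 1.2.1.2]
6. cons(cons(cons(cons(c, e), c), cons(cons(c, e), cons(c, h(e)))), cons(h(cons(cons(c, e), e)), cons(cons(e, e), cons(h(c), c))))  →  cons(cons(cons(cons(c, e), c), cons(cons(c, e), cons(c, e))), cons(h(cons(cons(c, e), e)), cons(cons(e, e), cons(h(c), c))))   [R3 at 1.2.2.2]
7. cons(cons(cons(cons(c, e), c), cons(cons(c, e), cons(c, e))), cons(h(cons(cons(c, e), e)), cons(cons(e, e), cons(h(c), c))))  →  cons(cons(cons(cons(c, e), c), cons(cons(c, e), cons(c, e))), cons(cons(cons(c, e), e), cons(cons(e, e), cons(h(c), c))))   [R3 at 2.1]
8. cons(cons(cons(cons(c, e), c), cons(cons(c, e), cons(c, e))), cons(cons(cons(c, e), e), cons(cons(e, e), cons(h(c), c))))  →  cons(cons(cons(cons(c, e), c), cons(cons(c, e), cons(c, e))), cons(cons(cons(c, e), e), cons(cons(e, e), cons(c, c))))   [R3 at 2.2.2.1]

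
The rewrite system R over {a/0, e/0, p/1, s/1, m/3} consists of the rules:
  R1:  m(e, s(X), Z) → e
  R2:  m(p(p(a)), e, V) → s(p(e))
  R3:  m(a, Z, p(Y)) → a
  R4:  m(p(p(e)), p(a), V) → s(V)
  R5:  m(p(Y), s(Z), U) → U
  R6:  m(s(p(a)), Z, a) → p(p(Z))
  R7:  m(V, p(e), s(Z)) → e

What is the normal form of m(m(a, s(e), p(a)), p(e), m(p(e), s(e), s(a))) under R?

e

1. m(m(a, s(e), p(a)), p(e), m(p(e), s(e), s(a)))  →  m(a, p(e), m(p(e), s(e), s(a)))   [R3 at 1]
2. m(a, p(e), m(p(e), s(e), s(a)))  →  m(a, p(e), s(a))   [R5 at 3]
3. m(a, p(e), s(a))  →  e   [R7 at ε]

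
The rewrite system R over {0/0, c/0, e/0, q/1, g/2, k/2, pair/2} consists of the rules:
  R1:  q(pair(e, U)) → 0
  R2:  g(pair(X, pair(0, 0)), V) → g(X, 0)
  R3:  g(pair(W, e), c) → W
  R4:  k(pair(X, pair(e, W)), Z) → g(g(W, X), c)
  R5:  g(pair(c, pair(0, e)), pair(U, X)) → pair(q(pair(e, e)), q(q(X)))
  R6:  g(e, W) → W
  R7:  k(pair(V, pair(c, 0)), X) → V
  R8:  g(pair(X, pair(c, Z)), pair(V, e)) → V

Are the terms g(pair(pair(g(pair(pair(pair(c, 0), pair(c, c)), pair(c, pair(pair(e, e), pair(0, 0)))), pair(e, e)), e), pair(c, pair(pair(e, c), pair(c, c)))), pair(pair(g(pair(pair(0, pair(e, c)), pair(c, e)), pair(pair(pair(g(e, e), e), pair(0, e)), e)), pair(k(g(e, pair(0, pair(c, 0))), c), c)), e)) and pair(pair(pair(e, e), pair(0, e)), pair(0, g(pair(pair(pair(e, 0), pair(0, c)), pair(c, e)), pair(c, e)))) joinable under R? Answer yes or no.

yes — NF(t₁) = pair(pair(pair(e, e), pair(0, e)), pair(0, c)), NF(t₂) = pair(pair(pair(e, e), pair(0, e)), pair(0, c))

Reduce t₁ = g(pair(pair(g(pair(pair(pair(c, 0), pair(c, c)), pair(c, pair(pair(e, e), pair(0, 0)))), pair(e, e)), e), pair(c, pair(pair(e, c), pair(c, c)))), pair(pair(g(pair(pair(0, pair(e, c)), pair(c, e)), pair(pair(pair(g(e, e), e), pair(0, e)), e)), pair(k(g(e, pair(0, pair(c, 0))), c), c)), e)):
1. g(pair(pair(g(pair(pair(pair(c, 0), pair(c, c)), pair(c, pair(pair(e, e), pair(0, 0)))), pair(e, e)), e), pair(c, pair(pair(e, c), pair(c, c)))), pair(pair(g(pair(pair(0, pair(e, c)), pair(c, e)), pair(pair(pair(g(e, e), e), pair(0, e)), e)), pair(k(g(e, pair(0, pair(c, 0))), c), c)), e))  →  pair(g(pair(pair(0, pair(e, c)), pair(c, e)), pair(pair(pair(g(e, e), e), pair(0, e)), e)), pair(k(g(e, pair(0, pair(c, 0))), c), c))   [R8 at ε]
2. pair(g(pair(pair(0, pair(e, c)), pair(c, e)), pair(pair(pair(g(e, e), e), pair(0, e)), e)), pair(k(g(e, pair(0, pair(c, 0))), c), c))  →  pair(pair(pair(g(e, e), e), pair(0, e)), pair(k(g(e, pair(0, pair(c, 0))), c), c))   [R8 at 1]
3. pair(pair(pair(g(e, e), e), pair(0, e)), pair(k(g(e, pair(0, pair(c, 0))), c), c))  →  pair(pair(pair(e, e), pair(0, e)), pair(k(g(e, pair(0, pair(c, 0))), c), c))   [R6 at 1.1.1]
4. pair(pair(pair(e, e), pair(0, e)), pair(k(g(e, pair(0, pair(c, 0))), c), c))  →  pair(pair(pair(e, e), pair(0, e)), pair(k(pair(0, pair(c, 0)), c), c))   [R6 at 2.1.1]
5. pair(pair(pair(e, e), pair(0, e)), pair(k(pair(0, pair(c, 0)), c), c))  →  pair(pair(pair(e, e), pair(0, e)), pair(0, c))   [R7 at 2.1]

Reduce t₂ = pair(pair(pair(e, e), pair(0, e)), pair(0, g(pair(pair(pair(e, 0), pair(0, c)), pair(c, e)), pair(c, e)))):
1. pair(pair(pair(e, e), pair(0, e)), pair(0, g(pair(pair(pair(e, 0), pair(0, c)), pair(c, e)), pair(c, e))))  →  pair(pair(pair(e, e), pair(0, e)), pair(0, c))   [R8 at 2.2]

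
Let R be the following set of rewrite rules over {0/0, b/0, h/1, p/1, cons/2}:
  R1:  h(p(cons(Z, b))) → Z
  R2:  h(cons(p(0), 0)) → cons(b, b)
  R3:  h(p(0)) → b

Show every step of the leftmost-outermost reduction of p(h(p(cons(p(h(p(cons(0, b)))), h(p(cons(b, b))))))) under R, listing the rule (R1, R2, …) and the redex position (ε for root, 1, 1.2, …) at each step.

p(p(0))

1. p(h(p(cons(p(h(p(cons(0, b)))), h(p(cons(b, b)))))))  →  p(h(p(cons(p(0), h(p(cons(b, b)))))))   [R1 at 1.1.1.1.1]
2. p(h(p(cons(p(0), h(p(cons(b, b)))))))  →  p(h(p(cons(p(0), b))))   [R1 at 1.1.1.2]
3. p(h(p(cons(p(0), b))))  →  p(p(0))   [R1 at 1]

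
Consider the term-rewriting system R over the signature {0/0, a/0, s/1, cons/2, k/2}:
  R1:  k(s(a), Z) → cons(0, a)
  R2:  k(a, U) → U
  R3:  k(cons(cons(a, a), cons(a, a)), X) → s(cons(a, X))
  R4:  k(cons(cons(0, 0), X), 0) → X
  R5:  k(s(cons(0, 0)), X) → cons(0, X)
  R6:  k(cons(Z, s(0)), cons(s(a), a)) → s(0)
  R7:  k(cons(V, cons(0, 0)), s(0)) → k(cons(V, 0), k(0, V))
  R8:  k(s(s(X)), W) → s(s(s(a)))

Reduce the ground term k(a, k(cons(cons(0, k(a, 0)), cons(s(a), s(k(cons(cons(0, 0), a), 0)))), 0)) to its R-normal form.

1. k(a, k(cons(cons(0, k(a, 0)), cons(s(a), s(k(cons(cons(0, 0), a), 0)))), 0))  →  k(cons(cons(0, k(a, 0)), cons(s(a), s(k(cons(cons(0, 0), a), 0)))), 0)   [R2 at ε]
2. k(cons(cons(0, k(a, 0)), cons(s(a), s(k(cons(cons(0, 0), a), 0)))), 0)  →  k(cons(cons(0, 0), cons(s(a), s(k(cons(cons(0, 0), a), 0)))), 0)   [R2 at 1.1.2]
3. k(cons(cons(0, 0), cons(s(a), s(k(cons(cons(0, 0), a), 0)))), 0)  →  cons(s(a), s(k(cons(cons(0, 0), a), 0)))   [R4 at ε]
4. cons(s(a), s(k(cons(cons(0, 0), a), 0)))  →  cons(s(a), s(a))   [R4 at 2.1]

cons(s(a), s(a))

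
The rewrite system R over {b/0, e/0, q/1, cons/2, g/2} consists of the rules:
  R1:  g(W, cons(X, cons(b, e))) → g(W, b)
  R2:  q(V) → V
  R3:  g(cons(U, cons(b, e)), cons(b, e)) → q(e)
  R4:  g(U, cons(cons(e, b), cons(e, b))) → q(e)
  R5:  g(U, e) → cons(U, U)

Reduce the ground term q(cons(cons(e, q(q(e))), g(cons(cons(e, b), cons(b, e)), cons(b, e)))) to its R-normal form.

1. q(cons(cons(e, q(q(e))), g(cons(cons(e, b), cons(b, e)), cons(b, e))))  →  cons(cons(e, q(q(e))), g(cons(cons(e, b), cons(b, e)), cons(b, e)))   [R2 at ε]
2. cons(cons(e, q(q(e))), g(cons(cons(e, b), cons(b, e)), cons(b, e)))  →  cons(cons(e, q(e)), g(cons(cons(e, b), cons(b, e)), cons(b, e)))   [R2 at 1.2]
3. cons(cons(e, q(e)), g(cons(cons(e, b), cons(b, e)), cons(b, e)))  →  cons(cons(e, e), g(cons(cons(e, b), cons(b, e)), cons(b, e)))   [R2 at 1.2]
4. cons(cons(e, e), g(cons(cons(e, b), cons(b, e)), cons(b, e)))  →  cons(cons(e, e), q(e))   [R3 at 2]
5. cons(cons(e, e), q(e))  →  cons(cons(e, e), e)   [R2 at 2]

cons(cons(e, e), e)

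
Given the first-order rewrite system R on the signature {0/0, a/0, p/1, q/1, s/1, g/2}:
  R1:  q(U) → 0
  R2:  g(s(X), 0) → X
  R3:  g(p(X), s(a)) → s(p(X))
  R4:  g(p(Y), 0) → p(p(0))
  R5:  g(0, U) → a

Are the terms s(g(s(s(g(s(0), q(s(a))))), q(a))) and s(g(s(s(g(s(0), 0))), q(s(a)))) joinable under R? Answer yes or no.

yes — NF(t₁) = s(s(0)), NF(t₂) = s(s(0))

Reduce t₁ = s(g(s(s(g(s(0), q(s(a))))), q(a))):
1. s(g(s(s(g(s(0), q(s(a))))), q(a)))  →  s(g(s(s(g(s(0), 0))), q(a)))   [R1 at 1.1.1.1.2]
2. s(g(s(s(g(s(0), 0))), q(a)))  →  s(g(s(s(0)), q(a)))   [R2 at 1.1.1.1]
3. s(g(s(s(0)), q(a)))  →  s(g(s(s(0)), 0))   [R1 at 1.2]
4. s(g(s(s(0)), 0))  →  s(s(0))   [R2 at 1]

Reduce t₂ = s(g(s(s(g(s(0), 0))), q(s(a)))):
1. s(g(s(s(g(s(0), 0))), q(s(a))))  →  s(g(s(s(0)), q(s(a))))   [R2 at 1.1.1.1]
2. s(g(s(s(0)), q(s(a))))  →  s(g(s(s(0)), 0))   [R1 at 1.2]
3. s(g(s(s(0)), 0))  →  s(s(0))   [R2 at 1]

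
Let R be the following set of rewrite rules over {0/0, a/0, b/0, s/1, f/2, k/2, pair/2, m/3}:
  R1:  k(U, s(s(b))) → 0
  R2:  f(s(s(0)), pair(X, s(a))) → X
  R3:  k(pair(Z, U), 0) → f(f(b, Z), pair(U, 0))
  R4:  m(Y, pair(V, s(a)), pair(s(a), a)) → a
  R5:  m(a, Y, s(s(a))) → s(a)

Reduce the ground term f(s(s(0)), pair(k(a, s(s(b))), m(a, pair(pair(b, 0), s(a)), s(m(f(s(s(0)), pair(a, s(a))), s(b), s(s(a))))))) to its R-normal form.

1. f(s(s(0)), pair(k(a, s(s(b))), m(a, pair(pair(b, 0), s(a)), s(m(f(s(s(0)), pair(a, s(a))), s(b), s(s(a)))))))  →  f(s(s(0)), pair(0, m(a, pair(pair(b, 0), s(a)), s(m(f(s(s(0)), pair(a, s(a))), s(b), s(s(a)))))))   [R1 at 2.1]
2. f(s(s(0)), pair(0, m(a, pair(pair(b, 0), s(a)), s(m(f(s(s(0)), pair(a, s(a))), s(b), s(s(a)))))))  →  f(s(s(0)), pair(0, m(a, pair(pair(b, 0), s(a)), s(m(a, s(b), s(s(a)))))))   [R2 at 2.2.3.1.1]
3. f(s(s(0)), pair(0, m(a, pair(pair(b, 0), s(a)), s(m(a, s(b), s(s(a)))))))  →  f(s(s(0)), pair(0, m(a, pair(pair(b, 0), s(a)), s(s(a)))))   [R5 at 2.2.3.1]
4. f(s(s(0)), pair(0, m(a, pair(pair(b, 0), s(a)), s(s(a)))))  →  f(s(s(0)), pair(0, s(a)))   [R5 at 2.2]
5. f(s(s(0)), pair(0, s(a)))  →  0   [R2 at ε]

0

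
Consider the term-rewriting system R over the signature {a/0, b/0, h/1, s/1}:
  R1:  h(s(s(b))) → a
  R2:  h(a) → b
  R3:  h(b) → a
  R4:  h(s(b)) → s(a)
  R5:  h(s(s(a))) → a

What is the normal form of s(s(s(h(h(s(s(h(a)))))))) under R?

s(s(s(b)))

1. s(s(s(h(h(s(s(h(a))))))))  →  s(s(s(h(h(s(s(b)))))))   [R2 at 1.1.1.1.1.1.1]
2. s(s(s(h(h(s(s(b)))))))  →  s(s(s(h(a))))   [R1 at 1.1.1.1]
3. s(s(s(h(a))))  →  s(s(s(b)))   [R2 at 1.1.1]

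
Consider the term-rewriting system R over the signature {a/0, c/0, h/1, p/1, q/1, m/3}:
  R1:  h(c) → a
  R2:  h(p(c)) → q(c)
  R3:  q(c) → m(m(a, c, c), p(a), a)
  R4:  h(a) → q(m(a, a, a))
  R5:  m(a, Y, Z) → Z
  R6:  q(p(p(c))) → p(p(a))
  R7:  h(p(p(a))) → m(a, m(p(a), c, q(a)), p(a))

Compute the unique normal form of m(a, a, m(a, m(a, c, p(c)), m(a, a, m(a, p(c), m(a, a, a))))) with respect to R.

1. m(a, a, m(a, m(a, c, p(c)), m(a, a, m(a, p(c), m(a, a, a)))))  →  m(a, m(a, c, p(c)), m(a, a, m(a, p(c), m(a, a, a))))   [R5 at ε]
2. m(a, m(a, c, p(c)), m(a, a, m(a, p(c), m(a, a, a))))  →  m(a, a, m(a, p(c), m(a, a, a)))   [R5 at ε]
3. m(a, a, m(a, p(c), m(a, a, a)))  →  m(a, p(c), m(a, a, a))   [R5 at ε]
4. m(a, p(c), m(a, a, a))  →  m(a, a, a)   [R5 at ε]
5. m(a, a, a)  →  a   [R5 at ε]

a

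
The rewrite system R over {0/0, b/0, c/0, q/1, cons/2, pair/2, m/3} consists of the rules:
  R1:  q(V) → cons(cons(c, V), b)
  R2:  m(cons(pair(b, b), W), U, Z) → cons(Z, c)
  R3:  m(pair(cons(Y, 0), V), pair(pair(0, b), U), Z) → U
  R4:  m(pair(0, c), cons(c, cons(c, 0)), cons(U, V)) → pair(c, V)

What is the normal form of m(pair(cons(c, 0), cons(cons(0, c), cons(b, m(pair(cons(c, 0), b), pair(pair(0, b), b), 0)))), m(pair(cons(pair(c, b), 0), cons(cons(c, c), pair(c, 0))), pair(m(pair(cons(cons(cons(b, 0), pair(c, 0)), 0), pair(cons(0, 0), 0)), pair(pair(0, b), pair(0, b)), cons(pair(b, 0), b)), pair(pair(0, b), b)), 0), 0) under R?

1. m(pair(cons(c, 0), cons(cons(0, c), cons(b, m(pair(cons(c, 0), b), pair(pair(0, b), b), 0)))), m(pair(cons(pair(c, b), 0), cons(cons(c, c), pair(c, 0))), pair(m(pair(cons(cons(cons(b, 0), pair(c, 0)), 0), pair(cons(0, 0), 0)), pair(pair(0, b), pair(0, b)), cons(pair(b, 0), b)), pair(pair(0, b), b)), 0), 0)  →  m(pair(cons(c, 0), cons(cons(0, c), cons(b, b))), m(pair(cons(pair(c, b), 0), cons(cons(c, c), pair(c, 0))), pair(m(pair(cons(cons(cons(b, 0), pair(c, 0)), 0), pair(cons(0, 0), 0)), pair(pair(0, b), pair(0, b)), cons(pair(b, 0), b)), pair(pair(0, b), b)), 0), 0)   [R3 at 1.2.2.2]
2. m(pair(cons(c, 0), cons(cons(0, c), cons(b, b))), m(pair(cons(pair(c, b), 0), cons(cons(c, c), pair(c, 0))), pair(m(pair(cons(cons(cons(b, 0), pair(c, 0)), 0), pair(cons(0, 0), 0)), pair(pair(0, b), pair(0, b)), cons(pair(b, 0), b)), pair(pair(0, b), b)), 0), 0)  →  m(pair(cons(c, 0), cons(cons(0, c), cons(b, b))), m(pair(cons(pair(c, b), 0), cons(cons(c, c), pair(c, 0))), pair(pair(0, b), pair(pair(0, b), b)), 0), 0)   [R3 at 2.2.1]
3. m(pair(cons(c, 0), cons(cons(0, c), cons(b, b))), m(pair(cons(pair(c, b), 0), cons(cons(c, c), pair(c, 0))), pair(pair(0, b), pair(pair(0, b), b)), 0), 0)  →  m(pair(cons(c, 0), cons(cons(0, c), cons(b, b))), pair(pair(0, b), b), 0)   [R3 at 2]
4. m(pair(cons(c, 0), cons(cons(0, c), cons(b, b))), pair(pair(0, b), b), 0)  →  b   [R3 at ε]

b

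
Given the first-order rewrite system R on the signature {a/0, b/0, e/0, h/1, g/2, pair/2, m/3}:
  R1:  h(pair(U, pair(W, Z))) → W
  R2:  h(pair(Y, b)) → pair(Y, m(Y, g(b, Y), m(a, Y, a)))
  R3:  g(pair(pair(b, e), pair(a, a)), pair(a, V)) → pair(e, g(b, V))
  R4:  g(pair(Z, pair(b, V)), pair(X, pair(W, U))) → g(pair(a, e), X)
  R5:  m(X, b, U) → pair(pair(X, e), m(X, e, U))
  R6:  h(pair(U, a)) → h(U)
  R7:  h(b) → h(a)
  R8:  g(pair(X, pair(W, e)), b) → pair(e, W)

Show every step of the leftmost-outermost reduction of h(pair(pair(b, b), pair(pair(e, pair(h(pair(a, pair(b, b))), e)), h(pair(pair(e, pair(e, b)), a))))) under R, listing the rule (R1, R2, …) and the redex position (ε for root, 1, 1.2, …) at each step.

pair(e, pair(b, e))

1. h(pair(pair(b, b), pair(pair(e, pair(h(pair(a, pair(b, b))), e)), h(pair(pair(e, pair(e, b)), a)))))  →  pair(e, pair(h(pair(a, pair(b, b))), e))   [R1 at ε]
2. pair(e, pair(h(pair(a, pair(b, b))), e))  →  pair(e, pair(b, e))   [R1 at 2.1]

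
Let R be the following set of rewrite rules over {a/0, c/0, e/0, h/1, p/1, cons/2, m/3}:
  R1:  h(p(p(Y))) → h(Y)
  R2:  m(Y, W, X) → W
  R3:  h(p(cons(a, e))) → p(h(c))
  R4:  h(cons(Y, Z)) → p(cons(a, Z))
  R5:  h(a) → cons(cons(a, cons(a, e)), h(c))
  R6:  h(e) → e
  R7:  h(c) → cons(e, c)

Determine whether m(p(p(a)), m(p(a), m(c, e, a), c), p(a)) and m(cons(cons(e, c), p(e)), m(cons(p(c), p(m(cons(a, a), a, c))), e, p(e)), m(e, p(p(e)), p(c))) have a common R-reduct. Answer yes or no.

yes — NF(t₁) = e, NF(t₂) = e

Reduce t₁ = m(p(p(a)), m(p(a), m(c, e, a), c), p(a)):
1. m(p(p(a)), m(p(a), m(c, e, a), c), p(a))  →  m(p(a), m(c, e, a), c)   [R2 at ε]
2. m(p(a), m(c, e, a), c)  →  m(c, e, a)   [R2 at ε]
3. m(c, e, a)  →  e   [R2 at ε]

Reduce t₂ = m(cons(cons(e, c), p(e)), m(cons(p(c), p(m(cons(a, a), a, c))), e, p(e)), m(e, p(p(e)), p(c))):
1. m(cons(cons(e, c), p(e)), m(cons(p(c), p(m(cons(a, a), a, c))), e, p(e)), m(e, p(p(e)), p(c)))  →  m(cons(p(c), p(m(cons(a, a), a, c))), e, p(e))   [R2 at ε]
2. m(cons(p(c), p(m(cons(a, a), a, c))), e, p(e))  →  e   [R2 at ε]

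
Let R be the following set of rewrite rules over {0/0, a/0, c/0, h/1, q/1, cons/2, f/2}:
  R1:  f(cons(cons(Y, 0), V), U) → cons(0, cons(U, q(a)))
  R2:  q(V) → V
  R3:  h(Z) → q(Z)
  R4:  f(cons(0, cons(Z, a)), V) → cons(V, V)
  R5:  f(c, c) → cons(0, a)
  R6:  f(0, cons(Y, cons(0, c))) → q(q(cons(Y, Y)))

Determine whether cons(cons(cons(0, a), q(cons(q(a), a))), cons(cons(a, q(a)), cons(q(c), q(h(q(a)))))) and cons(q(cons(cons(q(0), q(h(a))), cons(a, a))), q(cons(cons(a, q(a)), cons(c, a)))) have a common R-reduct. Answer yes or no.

yes — NF(t₁) = cons(cons(cons(0, a), cons(a, a)), cons(cons(a, a), cons(c, a))), NF(t₂) = cons(cons(cons(0, a), cons(a, a)), cons(cons(a, a), cons(c, a)))

Reduce t₁ = cons(cons(cons(0, a), q(cons(q(a), a))), cons(cons(a, q(a)), cons(q(c), q(h(q(a)))))):
1. cons(cons(cons(0, a), q(cons(q(a), a))), cons(cons(a, q(a)), cons(q(c), q(h(q(a))))))  →  cons(cons(cons(0, a), cons(q(a), a)), cons(cons(a, q(a)), cons(q(c), q(h(q(a))))))   [R2 at 1.2]
2. cons(cons(cons(0, a), cons(q(a), a)), cons(cons(a, q(a)), cons(q(c), q(h(q(a))))))  →  cons(cons(cons(0, a), cons(a, a)), cons(cons(a, q(a)), cons(q(c), q(h(q(a))))))   [R2 at 1.2.1]
3. cons(cons(cons(0, a), cons(a, a)), cons(cons(a, q(a)), cons(q(c), q(h(q(a))))))  →  cons(cons(cons(0, a), cons(a, a)), cons(cons(a, a), cons(q(c), q(h(q(a))))))   [R2 at 2.1.2]
4. cons(cons(cons(0, a), cons(a, a)), cons(cons(a, a), cons(q(c), q(h(q(a))))))  →  cons(cons(cons(0, a), cons(a, a)), cons(cons(a, a), cons(c, q(h(q(a))))))   [R2 at 2.2.1]
5. cons(cons(cons(0, a), cons(a, a)), cons(cons(a, a), cons(c, q(h(q(a))))))  →  cons(cons(cons(0, a), cons(a, a)), cons(cons(a, a), cons(c, h(q(a)))))   [R2 at 2.2.2]
6. cons(cons(cons(0, a), cons(a, a)), cons(cons(a, a), cons(c, h(q(a)))))  →  cons(cons(cons(0, a), cons(a, a)), cons(cons(a, a), cons(c, q(q(a)))))   [R3 at 2.2.2]
7. cons(cons(cons(0, a), cons(a, a)), cons(cons(a, a), cons(c, q(q(a)))))  →  cons(cons(cons(0, a), cons(a, a)), cons(cons(a, a), cons(c, q(a))))   [R2 at 2.2.2]
8. cons(cons(cons(0, a), cons(a, a)), cons(cons(a, a), cons(c, q(a))))  →  cons(cons(cons(0, a), cons(a, a)), cons(cons(a, a), cons(c, a)))   [R2 at 2.2.2]

Reduce t₂ = cons(q(cons(cons(q(0), q(h(a))), cons(a, a))), q(cons(cons(a, q(a)), cons(c, a)))):
1. cons(q(cons(cons(q(0), q(h(a))), cons(a, a))), q(cons(cons(a, q(a)), cons(c, a))))  →  cons(cons(cons(q(0), q(h(a))), cons(a, a)), q(cons(cons(a, q(a)), cons(c, a))))   [R2 at 1]
2. cons(cons(cons(q(0), q(h(a))), cons(a, a)), q(cons(cons(a, q(a)), cons(c, a))))  →  cons(cons(cons(0, q(h(a))), cons(a, a)), q(cons(cons(a, q(a)), cons(c, a))))   [R2 at 1.1.1]
3. cons(cons(cons(0, q(h(a))), cons(a, a)), q(cons(cons(a, q(a)), cons(c, a))))  →  cons(cons(cons(0, h(a)), cons(a, a)), q(cons(cons(a, q(a)), cons(c, a))))   [R2 at 1.1.2]
4. cons(cons(cons(0, h(a)), cons(a, a)), q(cons(cons(a, q(a)), cons(c, a))))  →  cons(cons(cons(0, q(a)), cons(a, a)), q(cons(cons(a, q(a)), cons(c, a))))   [R3 at 1.1.2]
5. cons(cons(cons(0, q(a)), cons(a, a)), q(cons(cons(a, q(a)), cons(c, a))))  →  cons(cons(cons(0, a), cons(a, a)), q(cons(cons(a, q(a)), cons(c, a))))   [R2 at 1.1.2]
6. cons(cons(cons(0, a), cons(a, a)), q(cons(cons(a, q(a)), cons(c, a))))  →  cons(cons(cons(0, a), cons(a, a)), cons(cons(a, q(a)), cons(c, a)))   [R2 at 2]
7. cons(cons(cons(0, a), cons(a, a)), cons(cons(a, q(a)), cons(c, a)))  →  cons(cons(cons(0, a), cons(a, a)), cons(cons(a, a), cons(c, a)))   [R2 at 2.1.2]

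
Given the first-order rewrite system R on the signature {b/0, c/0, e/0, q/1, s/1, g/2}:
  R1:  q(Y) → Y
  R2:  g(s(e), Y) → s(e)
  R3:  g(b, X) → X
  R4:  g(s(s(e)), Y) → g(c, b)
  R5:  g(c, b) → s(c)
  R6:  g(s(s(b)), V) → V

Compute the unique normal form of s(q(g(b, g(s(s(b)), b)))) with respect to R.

1. s(q(g(b, g(s(s(b)), b))))  →  s(g(b, g(s(s(b)), b)))   [R1 at 1]
2. s(g(b, g(s(s(b)), b)))  →  s(g(s(s(b)), b))   [R3 at 1]
3. s(g(s(s(b)), b))  →  s(b)   [R6 at 1]

s(b)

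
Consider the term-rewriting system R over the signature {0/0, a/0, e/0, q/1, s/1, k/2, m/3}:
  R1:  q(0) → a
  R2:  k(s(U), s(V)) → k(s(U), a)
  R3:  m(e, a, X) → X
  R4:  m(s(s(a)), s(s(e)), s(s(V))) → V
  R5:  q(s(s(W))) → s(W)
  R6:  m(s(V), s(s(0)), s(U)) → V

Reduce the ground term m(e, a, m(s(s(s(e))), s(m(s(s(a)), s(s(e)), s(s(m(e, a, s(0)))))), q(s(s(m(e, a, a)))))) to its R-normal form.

s(s(e))

1. m(e, a, m(s(s(s(e))), s(m(s(s(a)), s(s(e)), s(s(m(e, a, s(0)))))), q(s(s(m(e, a, a))))))  →  m(s(s(s(e))), s(m(s(s(a)), s(s(e)), s(s(m(e, a, s(0)))))), q(s(s(m(e, a, a)))))   [R3 at ε]
2. m(s(s(s(e))), s(m(s(s(a)), s(s(e)), s(s(m(e, a, s(0)))))), q(s(s(m(e, a, a)))))  →  m(s(s(s(e))), s(m(e, a, s(0))), q(s(s(m(e, a, a)))))   [R4 at 2.1]
3. m(s(s(s(e))), s(m(e, a, s(0))), q(s(s(m(e, a, a)))))  →  m(s(s(s(e))), s(s(0)), q(s(s(m(e, a, a)))))   [R3 at 2.1]
4. m(s(s(s(e))), s(s(0)), q(s(s(m(e, a, a)))))  →  m(s(s(s(e))), s(s(0)), s(m(e, a, a)))   [R5 at 3]
5. m(s(s(s(e))), s(s(0)), s(m(e, a, a)))  →  s(s(e))   [R6 at ε]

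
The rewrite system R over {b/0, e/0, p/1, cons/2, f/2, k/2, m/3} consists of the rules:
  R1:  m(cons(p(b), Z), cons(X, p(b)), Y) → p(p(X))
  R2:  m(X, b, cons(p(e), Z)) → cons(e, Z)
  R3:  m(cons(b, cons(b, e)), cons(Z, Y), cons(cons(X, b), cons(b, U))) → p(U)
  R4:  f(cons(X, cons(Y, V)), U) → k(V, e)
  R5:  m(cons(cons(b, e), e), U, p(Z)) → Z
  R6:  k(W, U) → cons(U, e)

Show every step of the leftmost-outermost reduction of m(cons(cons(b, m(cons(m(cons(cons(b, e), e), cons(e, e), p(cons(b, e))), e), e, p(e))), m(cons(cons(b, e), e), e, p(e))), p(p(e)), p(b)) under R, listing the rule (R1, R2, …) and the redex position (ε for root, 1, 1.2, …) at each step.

b

1. m(cons(cons(b, m(cons(m(cons(cons(b, e), e), cons(e, e), p(cons(b, e))), e), e, p(e))), m(cons(cons(b, e), e), e, p(e))), p(p(e)), p(b))  →  m(cons(cons(b, m(cons(cons(b, e), e), e, p(e))), m(cons(cons(b, e), e), e, p(e))), p(p(e)), p(b))   [R5 at 1.1.2.1.1]
2. m(cons(cons(b, m(cons(cons(b, e), e), e, p(e))), m(cons(cons(b, e), e), e, p(e))), p(p(e)), p(b))  →  m(cons(cons(b, e), m(cons(cons(b, e), e), e, p(e))), p(p(e)), p(b))   [R5 at 1.1.2]
3. m(cons(cons(b, e), m(cons(cons(b, e), e), e, p(e))), p(p(e)), p(b))  →  m(cons(cons(b, e), e), p(p(e)), p(b))   [R5 at 1.2]
4. m(cons(cons(b, e), e), p(p(e)), p(b))  →  b   [R5 at ε]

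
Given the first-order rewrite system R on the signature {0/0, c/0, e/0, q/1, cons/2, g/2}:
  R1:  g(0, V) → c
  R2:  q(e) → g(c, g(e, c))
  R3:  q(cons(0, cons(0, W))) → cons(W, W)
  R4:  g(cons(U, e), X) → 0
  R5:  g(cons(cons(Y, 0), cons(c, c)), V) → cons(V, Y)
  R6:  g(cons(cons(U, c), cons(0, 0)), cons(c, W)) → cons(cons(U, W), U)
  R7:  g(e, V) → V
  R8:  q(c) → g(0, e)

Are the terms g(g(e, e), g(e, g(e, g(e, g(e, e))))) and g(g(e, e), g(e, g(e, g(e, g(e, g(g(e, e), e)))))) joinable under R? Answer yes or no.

yes — NF(t₁) = e, NF(t₂) = e

Reduce t₁ = g(g(e, e), g(e, g(e, g(e, g(e, e))))):
1. g(g(e, e), g(e, g(e, g(e, g(e, e)))))  →  g(e, g(e, g(e, g(e, g(e, e)))))   [R7 at 1]
2. g(e, g(e, g(e, g(e, g(e, e)))))  →  g(e, g(e, g(e, g(e, e))))   [R7 at ε]
3. g(e, g(e, g(e, g(e, e))))  →  g(e, g(e, g(e, e)))   [R7 at ε]
4. g(e, g(e, g(e, e)))  →  g(e, g(e, e))   [R7 at ε]
5. g(e, g(e, e))  →  g(e, e)   [R7 at ε]
6. g(e, e)  →  e   [R7 at ε]

Reduce t₂ = g(g(e, e), g(e, g(e, g(e, g(e, g(g(e, e), e)))))):
1. g(g(e, e), g(e, g(e, g(e, g(e, g(g(e, e), e))))))  →  g(e, g(e, g(e, g(e, g(e, g(g(e, e), e))))))   [R7 at 1]
2. g(e, g(e, g(e, g(e, g(e, g(g(e, e), e))))))  →  g(e, g(e, g(e, g(e, g(g(e, e), e)))))   [R7 at ε]
3. g(e, g(e, g(e, g(e, g(g(e, e), e)))))  →  g(e, g(e, g(e, g(g(e, e), e))))   [R7 at ε]
4. g(e, g(e, g(e, g(g(e, e), e))))  →  g(e, g(e, g(g(e, e), e)))   [R7 at ε]
5. g(e, g(e, g(g(e, e), e)))  →  g(e, g(g(e, e), e))   [R7 at ε]
6. g(e, g(g(e, e), e))  →  g(g(e, e), e)   [R7 at ε]
7. g(g(e, e), e)  →  g(e, e)   [R7 at 1]
8. g(e, e)  →  e   [R7 at ε]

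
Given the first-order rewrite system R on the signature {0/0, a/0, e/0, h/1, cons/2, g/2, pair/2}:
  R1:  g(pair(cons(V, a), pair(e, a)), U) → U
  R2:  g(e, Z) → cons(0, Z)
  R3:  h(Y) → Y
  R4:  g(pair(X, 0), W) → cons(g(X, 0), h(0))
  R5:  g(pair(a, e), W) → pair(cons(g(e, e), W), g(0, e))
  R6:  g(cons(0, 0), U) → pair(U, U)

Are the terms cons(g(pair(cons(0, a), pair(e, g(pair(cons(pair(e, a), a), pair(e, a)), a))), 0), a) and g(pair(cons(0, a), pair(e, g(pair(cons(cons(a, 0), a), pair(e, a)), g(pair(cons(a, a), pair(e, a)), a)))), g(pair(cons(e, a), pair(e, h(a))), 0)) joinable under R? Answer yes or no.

no — NF(t₁) = cons(0, a), NF(t₂) = 0

Reduce t₁ = cons(g(pair(cons(0, a), pair(e, g(pair(cons(pair(e, a), a), pair(e, a)), a))), 0), a):
1. cons(g(pair(cons(0, a), pair(e, g(pair(cons(pair(e, a), a), pair(e, a)), a))), 0), a)  →  cons(g(pair(cons(0, a), pair(e, a)), 0), a)   [R1 at 1.1.2.2]
2. cons(g(pair(cons(0, a), pair(e, a)), 0), a)  →  cons(0, a)   [R1 at 1]

Reduce t₂ = g(pair(cons(0, a), pair(e, g(pair(cons(cons(a, 0), a), pair(e, a)), g(pair(cons(a, a), pair(e, a)), a)))), g(pair(cons(e, a), pair(e, h(a))), 0)):
1. g(pair(cons(0, a), pair(e, g(pair(cons(cons(a, 0), a), pair(e, a)), g(pair(cons(a, a), pair(e, a)), a)))), g(pair(cons(e, a), pair(e, h(a))), 0))  →  g(pair(cons(0, a), pair(e, g(pair(cons(a, a), pair(e, a)), a))), g(pair(cons(e, a), pair(e, h(a))), 0))   [R1 at 1.2.2]
2. g(pair(cons(0, a), pair(e, g(pair(cons(a, a), pair(e, a)), a))), g(pair(cons(e, a), pair(e, h(a))), 0))  →  g(pair(cons(0, a), pair(e, a)), g(pair(cons(e, a), pair(e, h(a))), 0))   [R1 at 1.2.2]
3. g(pair(cons(0, a), pair(e, a)), g(pair(cons(e, a), pair(e, h(a))), 0))  →  g(pair(cons(e, a), pair(e, h(a))), 0)   [R1 at ε]
4. g(pair(cons(e, a), pair(e, h(a))), 0)  →  g(pair(cons(e, a), pair(e, a)), 0)   [R3 at 1.2.2]
5. g(pair(cons(e, a), pair(e, a)), 0)  →  0   [R1 at ε]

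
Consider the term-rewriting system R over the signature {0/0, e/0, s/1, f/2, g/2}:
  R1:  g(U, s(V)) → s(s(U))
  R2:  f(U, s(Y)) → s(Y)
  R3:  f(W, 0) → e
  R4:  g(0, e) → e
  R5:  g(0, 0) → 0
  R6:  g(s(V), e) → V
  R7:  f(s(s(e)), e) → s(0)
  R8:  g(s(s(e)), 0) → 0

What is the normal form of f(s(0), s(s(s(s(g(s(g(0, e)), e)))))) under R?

1. f(s(0), s(s(s(s(g(s(g(0, e)), e))))))  →  s(s(s(s(g(s(g(0, e)), e)))))   [R2 at ε]
2. s(s(s(s(g(s(g(0, e)), e)))))  →  s(s(s(s(g(0, e)))))   [R6 at 1.1.1.1]
3. s(s(s(s(g(0, e)))))  →  s(s(s(s(e))))   [R4 at 1.1.1.1]

s(s(s(s(e))))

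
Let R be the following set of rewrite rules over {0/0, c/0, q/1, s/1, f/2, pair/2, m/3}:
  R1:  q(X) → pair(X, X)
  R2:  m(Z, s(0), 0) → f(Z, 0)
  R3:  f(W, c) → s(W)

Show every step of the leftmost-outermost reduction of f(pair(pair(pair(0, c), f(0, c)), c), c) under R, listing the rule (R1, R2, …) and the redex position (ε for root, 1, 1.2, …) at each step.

s(pair(pair(pair(0, c), s(0)), c))

1. f(pair(pair(pair(0, c), f(0, c)), c), c)  →  s(pair(pair(pair(0, c), f(0, c)), c))   [R3 at ε]
2. s(pair(pair(pair(0, c), f(0, c)), c))  →  s(pair(pair(pair(0, c), s(0)), c))   [R3 at 1.1.2]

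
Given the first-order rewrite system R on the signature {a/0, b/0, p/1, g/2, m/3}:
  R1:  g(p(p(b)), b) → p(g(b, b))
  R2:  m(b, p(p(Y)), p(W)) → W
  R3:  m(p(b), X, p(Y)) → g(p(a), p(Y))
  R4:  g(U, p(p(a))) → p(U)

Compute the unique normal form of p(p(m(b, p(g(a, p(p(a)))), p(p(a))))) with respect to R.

p(p(p(a)))

1. p(p(m(b, p(g(a, p(p(a)))), p(p(a)))))  →  p(p(m(b, p(p(a)), p(p(a)))))   [R4 at 1.1.2.1]
2. p(p(m(b, p(p(a)), p(p(a)))))  →  p(p(p(a)))   [R2 at 1.1]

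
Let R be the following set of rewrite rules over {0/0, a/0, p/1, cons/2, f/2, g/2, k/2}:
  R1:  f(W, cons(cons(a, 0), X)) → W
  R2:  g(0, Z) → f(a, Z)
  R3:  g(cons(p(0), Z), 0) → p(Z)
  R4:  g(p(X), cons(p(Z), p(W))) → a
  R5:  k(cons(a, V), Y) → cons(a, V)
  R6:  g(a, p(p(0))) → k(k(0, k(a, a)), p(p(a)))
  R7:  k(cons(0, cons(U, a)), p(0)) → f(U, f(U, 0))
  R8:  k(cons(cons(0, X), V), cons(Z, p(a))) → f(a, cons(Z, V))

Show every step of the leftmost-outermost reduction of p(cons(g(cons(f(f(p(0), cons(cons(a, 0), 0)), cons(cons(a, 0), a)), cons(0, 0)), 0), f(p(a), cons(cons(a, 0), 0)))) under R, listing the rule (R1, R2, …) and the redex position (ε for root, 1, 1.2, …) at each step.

1. p(cons(g(cons(f(f(p(0), cons(cons(a, 0), 0)), cons(cons(a, 0), a)), cons(0, 0)), 0), f(p(a), cons(cons(a, 0), 0))))  →  p(cons(g(cons(f(p(0), cons(cons(a, 0), 0)), cons(0, 0)), 0), f(p(a), cons(cons(a, 0), 0))))   [R1 at 1.1.1.1]
2. p(cons(g(cons(f(p(0), cons(cons(a, 0), 0)), cons(0, 0)), 0), f(p(a), cons(cons(a, 0), 0))))  →  p(cons(g(cons(p(0), cons(0, 0)), 0), f(p(a), cons(cons(a, 0), 0))))   [R1 at 1.1.1.1]
3. p(cons(g(cons(p(0), cons(0, 0)), 0), f(p(a), cons(cons(a, 0), 0))))  →  p(cons(p(cons(0, 0)), f(p(a), cons(cons(a, 0), 0))))   [R3 at 1.1]
4. p(cons(p(cons(0, 0)), f(p(a), cons(cons(a, 0), 0))))  →  p(cons(p(cons(0, 0)), p(a)))   [R1 at 1.2]

p(cons(p(cons(0, 0)), p(a)))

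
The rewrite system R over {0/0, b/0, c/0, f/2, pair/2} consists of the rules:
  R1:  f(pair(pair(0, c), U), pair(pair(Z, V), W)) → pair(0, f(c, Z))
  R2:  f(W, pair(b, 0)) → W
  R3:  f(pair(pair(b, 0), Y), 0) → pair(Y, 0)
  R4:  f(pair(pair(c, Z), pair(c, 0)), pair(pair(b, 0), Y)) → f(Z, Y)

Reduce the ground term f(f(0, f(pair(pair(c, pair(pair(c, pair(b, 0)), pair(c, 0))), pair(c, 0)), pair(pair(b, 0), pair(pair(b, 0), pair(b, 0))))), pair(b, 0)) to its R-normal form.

1. f(f(0, f(pair(pair(c, pair(pair(c, pair(b, 0)), pair(c, 0))), pair(c, 0)), pair(pair(b, 0), pair(pair(b, 0), pair(b, 0))))), pair(b, 0))  →  f(0, f(pair(pair(c, pair(pair(c, pair(b, 0)), pair(c, 0))), pair(c, 0)), pair(pair(b, 0), pair(pair(b, 0), pair(b, 0)))))   [R2 at ε]
2. f(0, f(pair(pair(c, pair(pair(c, pair(b, 0)), pair(c, 0))), pair(c, 0)), pair(pair(b, 0), pair(pair(b, 0), pair(b, 0)))))  →  f(0, f(pair(pair(c, pair(b, 0)), pair(c, 0)), pair(pair(b, 0), pair(b, 0))))   [R4 at 2]
3. f(0, f(pair(pair(c, pair(b, 0)), pair(c, 0)), pair(pair(b, 0), pair(b, 0))))  →  f(0, f(pair(b, 0), pair(b, 0)))   [R4 at 2]
4. f(0, f(pair(b, 0), pair(b, 0)))  →  f(0, pair(b, 0))   [R2 at 2]
5. f(0, pair(b, 0))  →  0   [R2 at ε]

0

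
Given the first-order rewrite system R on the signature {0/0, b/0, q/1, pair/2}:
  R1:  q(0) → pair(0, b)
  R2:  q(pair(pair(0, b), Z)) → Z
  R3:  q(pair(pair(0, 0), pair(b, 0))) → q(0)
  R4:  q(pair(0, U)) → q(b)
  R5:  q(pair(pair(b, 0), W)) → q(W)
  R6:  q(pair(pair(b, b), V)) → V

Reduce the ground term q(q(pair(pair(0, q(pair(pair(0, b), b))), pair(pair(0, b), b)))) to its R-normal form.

1. q(q(pair(pair(0, q(pair(pair(0, b), b))), pair(pair(0, b), b))))  →  q(q(pair(pair(0, b), pair(pair(0, b), b))))   [R2 at 1.1.1.2]
2. q(q(pair(pair(0, b), pair(pair(0, b), b))))  →  q(pair(pair(0, b), b))   [R2 at 1]
3. q(pair(pair(0, b), b))  →  b   [R2 at ε]

b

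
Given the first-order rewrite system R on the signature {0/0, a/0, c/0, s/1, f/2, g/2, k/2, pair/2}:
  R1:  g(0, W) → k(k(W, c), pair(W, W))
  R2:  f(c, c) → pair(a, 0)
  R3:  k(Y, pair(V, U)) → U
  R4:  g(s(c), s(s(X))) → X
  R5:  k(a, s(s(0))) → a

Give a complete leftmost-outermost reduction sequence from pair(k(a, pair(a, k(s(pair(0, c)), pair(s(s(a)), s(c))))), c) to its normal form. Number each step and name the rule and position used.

1. pair(k(a, pair(a, k(s(pair(0, c)), pair(s(s(a)), s(c))))), c)  →  pair(k(s(pair(0, c)), pair(s(s(a)), s(c))), c)   [R3 at 1]
2. pair(k(s(pair(0, c)), pair(s(s(a)), s(c))), c)  →  pair(s(c), c)   [R3 at 1]

pair(s(c), c)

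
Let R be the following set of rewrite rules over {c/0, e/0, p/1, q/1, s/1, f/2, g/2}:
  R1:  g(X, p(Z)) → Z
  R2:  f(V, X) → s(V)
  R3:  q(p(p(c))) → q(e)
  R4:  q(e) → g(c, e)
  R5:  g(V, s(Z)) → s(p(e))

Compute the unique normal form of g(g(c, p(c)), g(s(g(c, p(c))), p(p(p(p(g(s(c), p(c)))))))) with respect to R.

1. g(g(c, p(c)), g(s(g(c, p(c))), p(p(p(p(g(s(c), p(c))))))))  →  g(c, g(s(g(c, p(c))), p(p(p(p(g(s(c), p(c))))))))   [R1 at 1]
2. g(c, g(s(g(c, p(c))), p(p(p(p(g(s(c), p(c))))))))  →  g(c, p(p(p(g(s(c), p(c))))))   [R1 at 2]
3. g(c, p(p(p(g(s(c), p(c))))))  →  p(p(g(s(c), p(c))))   [R1 at ε]
4. p(p(g(s(c), p(c))))  →  p(p(c))   [R1 at 1.1]

p(p(c))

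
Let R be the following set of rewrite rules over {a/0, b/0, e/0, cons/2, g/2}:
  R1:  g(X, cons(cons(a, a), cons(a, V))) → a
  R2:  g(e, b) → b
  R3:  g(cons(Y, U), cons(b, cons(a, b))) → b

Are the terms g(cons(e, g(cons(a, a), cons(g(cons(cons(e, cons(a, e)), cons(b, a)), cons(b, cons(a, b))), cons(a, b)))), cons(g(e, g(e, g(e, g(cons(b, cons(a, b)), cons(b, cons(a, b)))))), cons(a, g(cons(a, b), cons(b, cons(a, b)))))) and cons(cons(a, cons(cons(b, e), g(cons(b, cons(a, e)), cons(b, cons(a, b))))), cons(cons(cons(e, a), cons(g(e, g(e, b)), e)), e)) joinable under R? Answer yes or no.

Reduce t₁ = g(cons(e, g(cons(a, a), cons(g(cons(cons(e, cons(a, e)), cons(b, a)), cons(b, cons(a, b))), cons(a, b)))), cons(g(e, g(e, g(e, g(cons(b, cons(a, b)), cons(b, cons(a, b)))))), cons(a, g(cons(a, b), cons(b, cons(a, b)))))):
1. g(cons(e, g(cons(a, a), cons(g(cons(cons(e, cons(a, e)), cons(b, a)), cons(b, cons(a, b))), cons(a, b)))), cons(g(e, g(e, g(e, g(cons(b, cons(a, b)), cons(b, cons(a, b)))))), cons(a, g(cons(a, b), cons(b, cons(a, b))))))  →  g(cons(e, g(cons(a, a), cons(b, cons(a, b)))), cons(g(e, g(e, g(e, g(cons(b, cons(a, b)), cons(b, cons(a, b)))))), cons(a, g(cons(a, b), cons(b, cons(a, b))))))   [R3 at 1.2.2.1]
2. g(cons(e, g(cons(a, a), cons(b, cons(a, b)))), cons(g(e, g(e, g(e, g(cons(b, cons(a, b)), cons(b, cons(a, b)))))), cons(a, g(cons(a, b), cons(b, cons(a, b))))))  →  g(cons(e, b), cons(g(e, g(e, g(e, g(cons(b, cons(a, b)), cons(b, cons(a, b)))))), cons(a, g(cons(a, b), cons(b, cons(a, b))))))   [R3 at 1.2]
3. g(cons(e, b), cons(g(e, g(e, g(e, g(cons(b, cons(a, b)), cons(b, cons(a, b)))))), cons(a, g(cons(a, b), cons(b, cons(a, b))))))  →  g(cons(e, b), cons(g(e, g(e, g(e, b))), cons(a, g(cons(a, b), cons(b, cons(a, b))))))   [R3 at 2.1.2.2.2]
4. g(cons(e, b), cons(g(e, g(e, g(e, b))), cons(a, g(cons(a, b), cons(b, cons(a, b))))))  →  g(cons(e, b), cons(g(e, g(e, b)), cons(a, g(cons(a, b), cons(b, cons(a, b))))))   [R2 at 2.1.2.2]
5. g(cons(e, b), cons(g(e, g(e, b)), cons(a, g(cons(a, b), cons(b, cons(a, b))))))  →  g(cons(e, b), cons(g(e, b), cons(a, g(cons(a, b), cons(b, cons(a, b))))))   [R2 at 2.1.2]
6. g(cons(e, b), cons(g(e, b), cons(a, g(cons(a, b), cons(b, cons(a, b))))))  →  g(cons(e, b), cons(b, cons(a, g(cons(a, b), cons(b, cons(a, b))))))   [R2 at 2.1]
7. g(cons(e, b), cons(b, cons(a, g(cons(a, b), cons(b, cons(a, b))))))  →  g(cons(e, b), cons(b, cons(a, b)))   [R3 at 2.2.2]
8. g(cons(e, b), cons(b, cons(a, b)))  →  b   [R3 at ε]

Reduce t₂ = cons(cons(a, cons(cons(b, e), g(cons(b, cons(a, e)), cons(b, cons(a, b))))), cons(cons(cons(e, a), cons(g(e, g(e, b)), e)), e)):
1. cons(cons(a, cons(cons(b, e), g(cons(b, cons(a, e)), cons(b, cons(a, b))))), cons(cons(cons(e, a), cons(g(e, g(e, b)), e)), e))  →  cons(cons(a, cons(cons(b, e), b)), cons(cons(cons(e, a), cons(g(e, g(e, b)), e)), e))   [R3 at 1.2.2]
2. cons(cons(a, cons(cons(b, e), b)), cons(cons(cons(e, a), cons(g(e, g(e, b)), e)), e))  →  cons(cons(a, cons(cons(b, e), b)), cons(cons(cons(e, a), cons(g(e, b), e)), e))   [R2 at 2.1.2.1.2]
3. cons(cons(a, cons(cons(b, e), b)), cons(cons(cons(e, a), cons(g(e, b), e)), e))  →  cons(cons(a, cons(cons(b, e), b)), cons(cons(cons(e, a), cons(b, e)), e))   [R2 at 2.1.2.1]

no — NF(t₁) = b, NF(t₂) = cons(cons(a, cons(cons(b, e), b)), cons(cons(cons(e, a), cons(b, e)), e))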